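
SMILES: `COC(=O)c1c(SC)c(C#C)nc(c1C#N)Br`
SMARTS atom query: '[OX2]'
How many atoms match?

1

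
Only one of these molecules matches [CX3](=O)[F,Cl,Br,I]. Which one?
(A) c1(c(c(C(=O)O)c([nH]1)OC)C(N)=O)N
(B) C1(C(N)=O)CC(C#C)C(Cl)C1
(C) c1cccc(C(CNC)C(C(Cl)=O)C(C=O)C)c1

C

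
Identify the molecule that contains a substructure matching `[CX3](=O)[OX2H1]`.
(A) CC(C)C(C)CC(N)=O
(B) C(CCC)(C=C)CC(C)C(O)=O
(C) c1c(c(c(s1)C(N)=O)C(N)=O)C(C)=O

[CX3](=O)[OX2H1] describes an sp2 carbon double-bonded to O and single-bonded to an -OH oxygen (a carboxylic acid).
(A) has a primary amide (-C(=O)NH2) but the carbonyl is bonded to N, not to an -OH oxygen.
(B) contains a carboxylic acid group (-C(=O)OH), which satisfies every atom and bond constraint.
(C) has a primary amide (-C(=O)NH2) but the carbonyl is bonded to N, not to an -OH oxygen.
So the answer is (B).

B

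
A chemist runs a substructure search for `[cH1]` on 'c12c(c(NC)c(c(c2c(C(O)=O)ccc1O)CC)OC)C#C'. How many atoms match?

The query [cH1] means: aromatic carbon bearing exactly one hydrogen.
Check the 22 heavy atoms by environment: 8× c (aromatic, H0) → no; 2× c (aromatic, H1) → match; 1× N (H1) → no; 3× C (H3) → no; 2× C (H0) → no; 1× C (H1) → no; 2× O (H1) → no; 2× O (H0) → no; 1× C (H2) → no.
That gives 2 matching atoms.

2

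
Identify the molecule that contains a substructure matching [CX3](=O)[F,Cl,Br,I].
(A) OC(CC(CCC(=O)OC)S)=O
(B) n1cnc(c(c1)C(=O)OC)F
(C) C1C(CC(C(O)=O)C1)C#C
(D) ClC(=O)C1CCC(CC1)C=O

D

[CX3](=O)[F,Cl,Br,I] describes a carbonyl carbon bonded to a halogen (an acyl halide).
(A) has a methyl-ester group (-C(=O)OCH3) but the carbonyl is bonded to -O-C, not to a halogen.
(B) has a methyl-ester group (-C(=O)OCH3) but the carbonyl is bonded to -O-C, not to a halogen.
(C) has a carboxylic acid group (-C(=O)OH) but the carbonyl is bonded to -OH, not to a halogen.
(D) contains an acyl chloride (-C(=O)Cl), which satisfies every atom and bond constraint.
So the answer is (D).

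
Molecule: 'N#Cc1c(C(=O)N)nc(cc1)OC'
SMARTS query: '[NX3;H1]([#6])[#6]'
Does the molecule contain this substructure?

No

The pattern [NX3;H1]([#6])[#6] describes a trivalent nitrogen with one H, bonded to two carbons — a secondary amine.
The closest candidate here is a primary amide (-C(=O)NH2), but the -C(=O)NH2 nitrogen has H2, not H1. No other fragment satisfies the full query, so there is no match.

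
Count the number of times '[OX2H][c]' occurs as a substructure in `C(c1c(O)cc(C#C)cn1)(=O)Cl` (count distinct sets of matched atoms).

1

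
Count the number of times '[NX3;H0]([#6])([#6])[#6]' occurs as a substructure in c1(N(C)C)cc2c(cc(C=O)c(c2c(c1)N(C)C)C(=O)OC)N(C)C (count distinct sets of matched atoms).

3

[NX3;H0]([#6])([#6])[#6] is the SMARTS for a tertiary amine: a trivalent nitrogen with no H, bonded to three carbons.
The molecule carries 3 separate instances of a dimethylamino group (-N(CH3)2) meeting every constraint; each maps to a distinct set of atoms, giving 3 matches.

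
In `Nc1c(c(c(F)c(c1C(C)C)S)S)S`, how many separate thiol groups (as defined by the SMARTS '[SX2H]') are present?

3

[SX2H] is the SMARTS for a thiol: an aliphatic sulfur with two connections, one being H.
The molecule carries 3 separate instances of a thiol (-SH) meeting every constraint; each maps to a distinct set of atoms, giving 3 matches.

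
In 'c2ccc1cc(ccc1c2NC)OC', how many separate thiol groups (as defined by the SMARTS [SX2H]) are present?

0

[SX2H] is the SMARTS for a thiol: an aliphatic sulfur with two connections, one being H.
No fragment in the molecule satisfies every constraint, giving 0 matches.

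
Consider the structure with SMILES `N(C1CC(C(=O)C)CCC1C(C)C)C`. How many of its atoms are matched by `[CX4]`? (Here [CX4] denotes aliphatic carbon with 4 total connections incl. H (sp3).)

The query [CX4] means: C with X4: aliphatic carbon with exactly 4 total connections (bonds + H).
Check the 14 heavy atoms by environment: 11× C (X4) → match; 1× C (X3) → no; 1× O (X1) → no; 1× N (X3) → no.
That gives 11 matching atoms.

11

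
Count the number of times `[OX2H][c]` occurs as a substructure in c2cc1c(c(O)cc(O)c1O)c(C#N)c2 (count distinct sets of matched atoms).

3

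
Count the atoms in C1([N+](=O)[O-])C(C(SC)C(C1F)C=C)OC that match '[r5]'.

5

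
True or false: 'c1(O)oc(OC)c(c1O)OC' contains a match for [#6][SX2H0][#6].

False

The pattern [#6][SX2H0][#6] describes an aliphatic sulfur bridging two carbons with no H on the sulfur — a thioether.
The closest candidate here is a methoxy ether (-OCH3), but the bridging atom is O, not S. No other fragment satisfies the full query, so there is no match.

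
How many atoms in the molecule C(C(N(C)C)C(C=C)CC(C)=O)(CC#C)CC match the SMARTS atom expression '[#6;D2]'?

Check the 17 heavy atoms by environment: 5× C (D2) → match; 4× C (D3) → no; 6× C (D1) → no; 1× N (D3) → no; 1× O (D1) → no.
That gives 5 matching atoms.

5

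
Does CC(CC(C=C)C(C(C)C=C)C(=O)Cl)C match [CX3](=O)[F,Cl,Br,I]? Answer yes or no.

The pattern [CX3](=O)[F,Cl,Br,I] describes a carbonyl carbon bonded to a halogen — an acyl halide.
The molecule carries an acyl chloride (-C(=O)Cl), whose atoms satisfy every constraint of the query, so the pattern matches.

Yes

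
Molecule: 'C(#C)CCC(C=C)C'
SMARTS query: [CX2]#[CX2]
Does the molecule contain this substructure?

Yes

The pattern [CX2]#[CX2] describes a carbon-carbon triple bond — an alkyne.
The molecule carries an ethynyl group (-C#CH), whose atoms satisfy every constraint of the query, so the pattern matches.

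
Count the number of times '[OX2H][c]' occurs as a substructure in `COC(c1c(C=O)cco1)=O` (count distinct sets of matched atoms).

0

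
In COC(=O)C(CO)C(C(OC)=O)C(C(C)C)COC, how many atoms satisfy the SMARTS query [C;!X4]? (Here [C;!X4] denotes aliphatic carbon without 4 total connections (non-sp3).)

2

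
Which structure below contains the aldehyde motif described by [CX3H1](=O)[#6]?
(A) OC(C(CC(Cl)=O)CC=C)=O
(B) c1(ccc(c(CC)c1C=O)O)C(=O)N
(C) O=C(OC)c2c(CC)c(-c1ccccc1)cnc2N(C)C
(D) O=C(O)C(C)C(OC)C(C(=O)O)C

[CX3H1](=O)[#6] describes an sp2 carbon with one H, double-bonded to O and single-bonded to carbon (an aldehyde).
(A) has a carboxylic acid group (-C(=O)OH) but the carbonyl carbon has H0 and is bonded to O, not H1.
(B) contains an aldehyde (-CHO), which satisfies every atom and bond constraint.
(C) has a methyl-ester group (-C(=O)OCH3) but the carbonyl carbon has H0, not H1.
(D) has a carboxylic acid group (-C(=O)OH) but the carbonyl carbon has H0 and is bonded to O, not H1.
So the answer is (B).

B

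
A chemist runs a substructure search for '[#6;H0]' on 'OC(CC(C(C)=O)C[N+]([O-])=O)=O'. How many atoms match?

2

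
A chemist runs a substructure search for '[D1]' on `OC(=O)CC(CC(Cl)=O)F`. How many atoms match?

Check the 10 heavy atoms by environment: 2× C (D2) → no; 3× C (D3) → no; 3× O (D1) → match; 1× Cl (D1) → match; 1× F (D1) → match.
Summing the matching environments: 3 + 1 + 1 = 5 matching atoms.

5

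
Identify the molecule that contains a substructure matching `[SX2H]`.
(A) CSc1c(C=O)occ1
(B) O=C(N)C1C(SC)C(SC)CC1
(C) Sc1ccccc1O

[SX2H] describes an aliphatic sulfur with two connections, one being H (a thiol).
(A) has a methylthio ether (-SCH3) but the sulfur has H0 (bonded to two carbons), not H1.
(B) has a methylthio ether (-SCH3) but the sulfur has H0 (bonded to two carbons), not H1.
(C) contains a thiol (-SH), which satisfies every atom and bond constraint.
So the answer is (C).

C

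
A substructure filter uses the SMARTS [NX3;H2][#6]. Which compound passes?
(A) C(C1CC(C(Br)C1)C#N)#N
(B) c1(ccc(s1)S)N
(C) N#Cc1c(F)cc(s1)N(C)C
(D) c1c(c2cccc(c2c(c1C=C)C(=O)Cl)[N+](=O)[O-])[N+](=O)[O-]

[NX3;H2][#6] describes a trivalent nitrogen with two H attached to carbon (a primary amine).
(A) has a nitrile (-C#N) but the nitrogen is NX1 (triple-bonded), not NX3 with two H.
(B) contains a primary amino group (-NH2), which satisfies every atom and bond constraint.
(C) has a nitrile (-C#N) but the nitrogen is NX1 (triple-bonded), not NX3 with two H.
(D) has a nitro group (-[N+](=O)[O-]) but the nitrogen is [N+] with no H, not NX3H2.
So the answer is (B).

B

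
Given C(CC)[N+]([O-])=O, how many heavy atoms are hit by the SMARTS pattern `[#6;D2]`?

2

Check the 6 heavy atoms by environment: 2× C (D2) → match; 1× C (D1) → no; 1× N (charge +1, D3) → no; 1× O (charge -1, D1) → no; 1× O (D1) → no.
That gives 2 matching atoms.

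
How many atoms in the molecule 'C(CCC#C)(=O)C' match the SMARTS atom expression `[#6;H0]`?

2

Check the 7 heavy atoms by environment: 2× C (H2) → no; 2× C (H0) → match; 1× C (H1) → no; 1× O (H0) → no; 1× C (H3) → no.
That gives 2 matching atoms.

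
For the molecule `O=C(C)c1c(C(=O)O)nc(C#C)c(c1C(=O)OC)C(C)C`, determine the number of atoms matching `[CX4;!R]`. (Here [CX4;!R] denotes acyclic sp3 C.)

The query [CX4;!R] means: aliphatic carbon with four total connections, not in a ring.
Check the 21 heavy atoms by environment: 1× n (aromatic, X2, in 6-ring) → no; 5× c (aromatic, X3, in 6-ring) → no; 3× C (X3, acyclic) → no; 3× O (X1, acyclic) → no; 5× C (X4, acyclic) → match; 2× C (X2, acyclic) → no; 2× O (X2, acyclic) → no.
That gives 5 matching atoms.

5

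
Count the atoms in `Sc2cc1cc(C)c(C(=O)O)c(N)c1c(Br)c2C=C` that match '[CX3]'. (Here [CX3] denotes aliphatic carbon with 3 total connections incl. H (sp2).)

Check the 19 heavy atoms by environment: 10× c (aromatic, X3) → no; 3× C (X3) → match; 1× Br (X1) → no; 1× S (X2) → no; 1× O (X1) → no; 1× O (X2) → no; 1× N (X3) → no; 1× C (X4) → no.
That gives 3 matching atoms.

3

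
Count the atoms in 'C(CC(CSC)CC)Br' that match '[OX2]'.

The query [OX2] means: aliphatic oxygen with two total connections — ether, hydroxyl, or ester single-bond O.
Check the 9 heavy atoms by environment: 7× C (X4) → no; 1× S (X2) → no; 1× Br (X1) → no.
No environment satisfies the query, so 0 matching atoms.

0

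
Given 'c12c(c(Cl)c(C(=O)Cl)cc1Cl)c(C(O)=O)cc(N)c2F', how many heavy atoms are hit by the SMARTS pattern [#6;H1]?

2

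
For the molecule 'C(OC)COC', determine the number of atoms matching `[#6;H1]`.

0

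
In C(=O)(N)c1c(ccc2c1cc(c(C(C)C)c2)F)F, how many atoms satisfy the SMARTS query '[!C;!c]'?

Check the 18 heavy atoms by environment: 10× c (aromatic) → no; 2× F → match; 4× C → no; 1× O → match; 1× N → match.
Summing the matching environments: 2 + 1 + 1 = 4 matching atoms.

4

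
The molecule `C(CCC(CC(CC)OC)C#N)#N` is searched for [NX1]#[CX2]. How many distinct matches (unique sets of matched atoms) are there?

2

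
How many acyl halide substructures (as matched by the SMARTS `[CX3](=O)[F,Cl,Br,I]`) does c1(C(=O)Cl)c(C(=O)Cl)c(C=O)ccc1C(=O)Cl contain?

3

[CX3](=O)[F,Cl,Br,I] is the SMARTS for an acyl halide: a carbonyl carbon bonded to a halogen.
The molecule carries 3 separate instances of an acyl chloride (-C(=O)Cl) meeting every constraint; each maps to a distinct set of atoms, giving 3 matches.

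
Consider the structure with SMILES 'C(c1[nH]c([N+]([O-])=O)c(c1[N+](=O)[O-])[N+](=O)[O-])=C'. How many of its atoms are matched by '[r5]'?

5

The query [r5] means: r5 matches atoms in a five-membered ring.
Check the 16 heavy atoms by environment: 1× n (aromatic, in 5-ring) → match; 4× c (aromatic, in 5-ring) → match; 3× N (charge +1, acyclic) → no; 3× O (charge -1, acyclic) → no; 3× O (acyclic) → no; 2× C (acyclic) → no.
Summing the matching environments: 1 + 4 = 5 matching atoms.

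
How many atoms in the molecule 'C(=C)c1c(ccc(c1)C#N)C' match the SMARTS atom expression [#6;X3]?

8

The query [#6;X3] means: any carbon (aromatic or not) with three total connections.
Check the 11 heavy atoms by environment: 6× c (aromatic, X3) → match; 1× C (X2) → no; 1× N (X1) → no; 2× C (X3) → match; 1× C (X4) → no.
Summing the matching environments: 6 + 2 = 8 matching atoms.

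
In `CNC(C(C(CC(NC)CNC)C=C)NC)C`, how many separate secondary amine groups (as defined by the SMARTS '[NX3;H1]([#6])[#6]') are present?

4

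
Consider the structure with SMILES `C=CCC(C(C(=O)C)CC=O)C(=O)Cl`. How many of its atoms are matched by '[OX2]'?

0

The query [OX2] means: aliphatic oxygen with two total connections — ether, hydroxyl, or ester single-bond O.
Check the 14 heavy atoms by environment: 5× C (X4) → no; 5× C (X3) → no; 3× O (X1) → no; 1× Cl (X1) → no.
No environment satisfies the query, so 0 matching atoms.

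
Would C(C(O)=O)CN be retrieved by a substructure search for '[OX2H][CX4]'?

The pattern [OX2H][CX4] describes a hydroxyl oxygen bound to an sp3 (X4) carbon — an aliphatic alcohol.
The closest candidate here is a carboxylic acid group (-C(=O)OH), but the -OH is on a CX3 carbonyl carbon, not a CX4 carbon. No other fragment satisfies the full query, so there is no match.

No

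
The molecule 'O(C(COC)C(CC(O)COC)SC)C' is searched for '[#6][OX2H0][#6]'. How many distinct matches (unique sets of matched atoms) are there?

[#6][OX2H0][#6] is the SMARTS for an ether: an aliphatic oxygen bridging two carbons with no H on the oxygen.
The molecule carries 3 separate instances of a methoxy ether (-OCH3) meeting every constraint; each maps to a distinct set of atoms, giving 3 matches.

3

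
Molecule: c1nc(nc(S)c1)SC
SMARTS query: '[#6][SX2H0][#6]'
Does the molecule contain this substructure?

The pattern [#6][SX2H0][#6] describes an aliphatic sulfur bridging two carbons with no H on the sulfur — a thioether.
The molecule carries a methylthio ether (-SCH3), whose atoms satisfy every constraint of the query, so the pattern matches.

Yes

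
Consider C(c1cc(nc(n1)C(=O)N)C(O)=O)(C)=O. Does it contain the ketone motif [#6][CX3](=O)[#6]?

The pattern [#6][CX3](=O)[#6] describes a carbonyl carbon (no H) flanked by two carbons — a ketone.
The molecule carries an acetyl/ketone group (-C(=O)CH3), whose atoms satisfy every constraint of the query, so the pattern matches.

Yes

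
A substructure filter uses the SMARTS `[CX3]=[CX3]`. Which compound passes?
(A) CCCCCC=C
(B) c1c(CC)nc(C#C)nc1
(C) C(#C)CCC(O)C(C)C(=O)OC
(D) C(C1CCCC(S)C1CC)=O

A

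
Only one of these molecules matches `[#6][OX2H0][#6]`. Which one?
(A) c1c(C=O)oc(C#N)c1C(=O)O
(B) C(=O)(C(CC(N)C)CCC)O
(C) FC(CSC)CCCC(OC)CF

C

[#6][OX2H0][#6] describes an aliphatic oxygen bridging two carbons with no H on the oxygen (an ether).
(A) has a carboxylic acid group (-C(=O)OH) but the -OH oxygen has H1; the =O is OX1, not OX2.
(B) has a carboxylic acid group (-C(=O)OH) but the -OH oxygen has H1; the =O is OX1, not OX2.
(C) contains a methoxy ether (-OCH3), which satisfies every atom and bond constraint.
So the answer is (C).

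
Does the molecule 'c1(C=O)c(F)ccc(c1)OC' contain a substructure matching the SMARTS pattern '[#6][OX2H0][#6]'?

Yes

The pattern [#6][OX2H0][#6] describes an aliphatic oxygen bridging two carbons with no H on the oxygen — an ether.
The molecule carries a methoxy ether (-OCH3), whose atoms satisfy every constraint of the query, so the pattern matches.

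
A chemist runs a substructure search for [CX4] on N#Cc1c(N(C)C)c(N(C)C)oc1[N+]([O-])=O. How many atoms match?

4

The query [CX4] means: C with X4: aliphatic carbon with exactly 4 total connections (bonds + H).
Check the 16 heavy atoms by environment: 1× o (aromatic, X2) → no; 4× c (aromatic, X3) → no; 2× N (X3) → no; 4× C (X4) → match; 1× C (X2) → no; 1× N (X1) → no; 1× N (charge +1, X3) → no; 1× O (charge -1, X1) → no; 1× O (X1) → no.
That gives 4 matching atoms.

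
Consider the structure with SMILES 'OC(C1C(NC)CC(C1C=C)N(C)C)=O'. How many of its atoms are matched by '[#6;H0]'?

1

The query [#6;H0] means: any carbon with no attached hydrogen.
Check the 15 heavy atoms by environment: 5× C (H1) → no; 2× C (H2) → no; 1× N (H0) → no; 3× C (H3) → no; 1× C (H0) → match; 1× O (H0) → no; 1× O (H1) → no; 1× N (H1) → no.
That gives 1 matching atom.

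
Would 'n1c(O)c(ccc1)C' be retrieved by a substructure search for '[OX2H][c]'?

Yes

The pattern [OX2H][c] describes a hydroxyl oxygen attached to an aromatic carbon — a phenol.
The molecule carries a hydroxyl group (-OH), whose atoms satisfy every constraint of the query, so the pattern matches.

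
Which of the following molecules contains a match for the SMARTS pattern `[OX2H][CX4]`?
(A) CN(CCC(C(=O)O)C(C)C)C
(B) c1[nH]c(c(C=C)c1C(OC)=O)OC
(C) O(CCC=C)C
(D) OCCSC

D

[OX2H][CX4] describes a hydroxyl oxygen bound to an sp3 (X4) carbon (an aliphatic alcohol).
(A) has a carboxylic acid group (-C(=O)OH) but the -OH is on a CX3 carbonyl carbon, not a CX4 carbon.
(B) has a methoxy ether (-OCH3) but the oxygen has H0 (ether), not H1.
(C) has a methoxy ether (-OCH3) but the oxygen has H0 (ether), not H1.
(D) contains a hydroxyl group (-OH), which satisfies every atom and bond constraint.
So the answer is (D).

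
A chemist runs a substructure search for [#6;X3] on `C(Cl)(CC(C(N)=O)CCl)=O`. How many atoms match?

2

The query [#6;X3] means: any carbon (aromatic or not) with three total connections.
Check the 10 heavy atoms by environment: 3× C (X4) → no; 2× Cl (X1) → no; 2× C (X3) → match; 2× O (X1) → no; 1× N (X3) → no.
That gives 2 matching atoms.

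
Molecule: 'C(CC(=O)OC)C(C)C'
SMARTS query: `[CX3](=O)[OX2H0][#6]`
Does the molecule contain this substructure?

Yes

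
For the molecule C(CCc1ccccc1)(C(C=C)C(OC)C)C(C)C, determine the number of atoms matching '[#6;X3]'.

8

The query [#6;X3] means: any carbon (aromatic or not) with three total connections.
Check the 19 heavy atoms by environment: 10× C (X4) → no; 1× O (X2) → no; 6× c (aromatic, X3) → match; 2× C (X3) → match.
Summing the matching environments: 6 + 2 = 8 matching atoms.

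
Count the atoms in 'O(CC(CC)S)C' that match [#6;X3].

The query [#6;X3] means: any carbon (aromatic or not) with three total connections.
Check the 7 heavy atoms by environment: 5× C (X4) → no; 1× S (X2) → no; 1× O (X2) → no.
No environment satisfies the query, so 0 matching atoms.

0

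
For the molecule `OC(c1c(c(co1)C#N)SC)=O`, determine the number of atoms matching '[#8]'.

3

The query [#8] means: #8 matches any oxygen atom.
Check the 12 heavy atoms by environment: 1× o (aromatic) → match; 4× c (aromatic) → no; 1× S → no; 3× C → no; 1× N → no; 2× O → match.
Summing the matching environments: 1 + 2 = 3 matching atoms.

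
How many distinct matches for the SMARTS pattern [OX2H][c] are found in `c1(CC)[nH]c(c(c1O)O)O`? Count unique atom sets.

3

[OX2H][c] is the SMARTS for a phenol: a hydroxyl oxygen attached to an aromatic carbon.
The molecule carries 3 separate instances of a hydroxyl group (-OH) meeting every constraint; each maps to a distinct set of atoms, giving 3 matches.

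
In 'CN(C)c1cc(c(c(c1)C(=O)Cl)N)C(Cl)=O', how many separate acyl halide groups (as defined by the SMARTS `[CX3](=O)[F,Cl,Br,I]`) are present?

[CX3](=O)[F,Cl,Br,I] is the SMARTS for an acyl halide: a carbonyl carbon bonded to a halogen.
The molecule carries 2 separate instances of an acyl chloride (-C(=O)Cl) meeting every constraint; each maps to a distinct set of atoms, giving 2 matches.

2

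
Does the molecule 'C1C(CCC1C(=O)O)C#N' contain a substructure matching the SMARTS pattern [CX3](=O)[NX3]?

The pattern [CX3](=O)[NX3] describes a carbonyl carbon bonded to a trivalent nitrogen — an amide.
The closest candidate here is a nitrile (-C#N), but the nitrile N is NX1 (triple-bonded), not NX3. No other fragment satisfies the full query, so there is no match.

No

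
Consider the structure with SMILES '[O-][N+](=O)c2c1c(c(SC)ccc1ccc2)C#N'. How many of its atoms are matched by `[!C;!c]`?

5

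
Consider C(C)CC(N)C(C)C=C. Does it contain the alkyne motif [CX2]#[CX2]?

No

The pattern [CX2]#[CX2] describes a carbon-carbon triple bond — an alkyne.
The closest candidate here is a vinyl group (-CH=CH2), but the C=C is a double bond; both carbons are CX3, not CX2. No other fragment satisfies the full query, so there is no match.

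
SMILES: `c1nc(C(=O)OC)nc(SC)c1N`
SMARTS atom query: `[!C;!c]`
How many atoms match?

Check the 13 heavy atoms by environment: 2× n (aromatic) → match; 4× c (aromatic) → no; 1× S → match; 3× C → no; 1× N → match; 2× O → match.
Summing the matching environments: 2 + 1 + 1 + 2 = 6 matching atoms.

6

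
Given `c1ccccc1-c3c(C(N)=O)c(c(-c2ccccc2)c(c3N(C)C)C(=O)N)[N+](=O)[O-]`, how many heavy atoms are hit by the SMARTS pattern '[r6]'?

18

The query [r6] means: r6 matches atoms in a six-membered ring.
Check the 30 heavy atoms by environment: 18× c (aromatic, in 6-ring) → match; 4× C (acyclic) → no; 3× O (acyclic) → no; 3× N (acyclic) → no; 1× N (charge +1, acyclic) → no; 1× O (charge -1, acyclic) → no.
That gives 18 matching atoms.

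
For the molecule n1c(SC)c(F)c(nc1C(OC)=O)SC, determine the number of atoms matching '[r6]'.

6

Check the 15 heavy atoms by environment: 2× n (aromatic, in 6-ring) → match; 4× c (aromatic, in 6-ring) → match; 4× C (acyclic) → no; 2× O (acyclic) → no; 2× S (acyclic) → no; 1× F (acyclic) → no.
Summing the matching environments: 2 + 4 = 6 matching atoms.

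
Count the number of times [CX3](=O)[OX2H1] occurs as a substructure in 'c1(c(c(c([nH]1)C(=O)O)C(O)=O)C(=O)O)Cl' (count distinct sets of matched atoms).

[CX3](=O)[OX2H1] is the SMARTS for a carboxylic acid: an sp2 carbon double-bonded to O and single-bonded to an -OH oxygen.
The molecule carries 3 separate instances of a carboxylic acid group (-C(=O)OH) meeting every constraint; each maps to a distinct set of atoms, giving 3 matches.

3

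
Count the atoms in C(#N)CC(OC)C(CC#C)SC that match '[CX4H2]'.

2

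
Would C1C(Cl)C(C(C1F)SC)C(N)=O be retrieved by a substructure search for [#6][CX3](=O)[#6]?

No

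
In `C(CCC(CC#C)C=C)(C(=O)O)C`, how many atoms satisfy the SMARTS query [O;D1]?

The query [O;D1] means: aliphatic oxygen bonded to exactly one heavy atom.
Check the 13 heavy atoms by environment: 3× C (D1) → no; 3× C (D3) → no; 5× C (D2) → no; 2× O (D1) → match.
That gives 2 matching atoms.

2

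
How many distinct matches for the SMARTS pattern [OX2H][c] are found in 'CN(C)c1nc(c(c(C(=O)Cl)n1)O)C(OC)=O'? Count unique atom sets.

1

[OX2H][c] is the SMARTS for a phenol: a hydroxyl oxygen attached to an aromatic carbon.
Exactly one fragment in the molecule meets all constraints, giving 1 match.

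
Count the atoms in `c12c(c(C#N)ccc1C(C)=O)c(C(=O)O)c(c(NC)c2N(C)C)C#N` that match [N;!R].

Check the 25 heavy atoms by environment: 10× c (aromatic, in 6-ring) → no; 4× N (acyclic) → match; 8× C (acyclic) → no; 3× O (acyclic) → no.
That gives 4 matching atoms.

4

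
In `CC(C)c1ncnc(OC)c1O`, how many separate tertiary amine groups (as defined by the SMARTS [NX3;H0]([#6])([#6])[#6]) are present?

0

[NX3;H0]([#6])([#6])[#6] is the SMARTS for a tertiary amine: a trivalent nitrogen with no H, bonded to three carbons.
No fragment in the molecule satisfies every constraint, giving 0 matches.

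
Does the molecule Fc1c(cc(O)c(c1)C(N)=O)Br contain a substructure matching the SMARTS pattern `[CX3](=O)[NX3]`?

The pattern [CX3](=O)[NX3] describes a carbonyl carbon bonded to a trivalent nitrogen — an amide.
The molecule carries a primary amide (-C(=O)NH2), whose atoms satisfy every constraint of the query, so the pattern matches.

Yes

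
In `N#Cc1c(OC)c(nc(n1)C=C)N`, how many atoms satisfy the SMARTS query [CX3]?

2

The query [CX3] means: C with X3: aliphatic carbon with exactly 3 total connections.
Check the 13 heavy atoms by environment: 2× n (aromatic, X2) → no; 4× c (aromatic, X3) → no; 1× O (X2) → no; 1× C (X4) → no; 2× C (X3) → match; 1× C (X2) → no; 1× N (X1) → no; 1× N (X3) → no.
That gives 2 matching atoms.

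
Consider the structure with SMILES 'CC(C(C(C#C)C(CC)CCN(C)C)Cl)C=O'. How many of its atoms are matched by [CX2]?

2

The query [CX2] means: C with X2: aliphatic carbon with exactly 2 total connections.
Check the 17 heavy atoms by environment: 11× C (X4) → no; 1× Cl (X1) → no; 1× N (X3) → no; 2× C (X2) → match; 1× C (X3) → no; 1× O (X1) → no.
That gives 2 matching atoms.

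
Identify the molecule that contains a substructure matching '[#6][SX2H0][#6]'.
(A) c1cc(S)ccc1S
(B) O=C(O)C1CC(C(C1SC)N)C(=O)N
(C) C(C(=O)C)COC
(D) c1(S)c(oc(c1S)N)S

B

[#6][SX2H0][#6] describes an aliphatic sulfur bridging two carbons with no H on the sulfur (a thioether).
(A) has a thiol (-SH) but the sulfur has H1, not H0 bridging two carbons.
(B) contains a methylthio ether (-SCH3), which satisfies every atom and bond constraint.
(C) has a methoxy ether (-OCH3) but the bridging atom is O, not S.
(D) has a thiol (-SH) but the sulfur has H1, not H0 bridging two carbons.
So the answer is (B).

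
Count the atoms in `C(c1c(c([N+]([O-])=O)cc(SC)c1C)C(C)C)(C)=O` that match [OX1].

Check the 18 heavy atoms by environment: 6× c (aromatic, X3) → no; 6× C (X4) → no; 1× N (charge +1, X3) → no; 1× O (charge -1, X1) → match; 2× O (X1) → match; 1× C (X3) → no; 1× S (X2) → no.
Summing the matching environments: 1 + 2 = 3 matching atoms.

3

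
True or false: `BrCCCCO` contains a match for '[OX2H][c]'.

False

The pattern [OX2H][c] describes a hydroxyl oxygen attached to an aromatic carbon — a phenol.
The closest candidate here is a hydroxyl group (-OH), but the -OH is on an aliphatic carbon, not an aromatic c. No other fragment satisfies the full query, so there is no match.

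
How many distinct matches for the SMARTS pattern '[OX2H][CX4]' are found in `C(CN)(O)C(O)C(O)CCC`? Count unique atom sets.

3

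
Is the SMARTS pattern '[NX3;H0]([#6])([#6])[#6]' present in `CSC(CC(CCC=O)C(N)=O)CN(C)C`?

The pattern [NX3;H0]([#6])([#6])[#6] describes a trivalent nitrogen with no H, bonded to three carbons — a tertiary amine.
The molecule carries a dimethylamino group (-N(CH3)2), whose atoms satisfy every constraint of the query, so the pattern matches.

Yes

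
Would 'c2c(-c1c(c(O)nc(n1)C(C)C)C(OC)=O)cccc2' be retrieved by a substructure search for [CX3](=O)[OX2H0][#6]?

Yes

The pattern [CX3](=O)[OX2H0][#6] describes a carbonyl carbon bonded to an oxygen that is itself bonded to carbon (no H on that O) — an ester.
The molecule carries a methyl-ester group (-C(=O)OCH3), whose atoms satisfy every constraint of the query, so the pattern matches.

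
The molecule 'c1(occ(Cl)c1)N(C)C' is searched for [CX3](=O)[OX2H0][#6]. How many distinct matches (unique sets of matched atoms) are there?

[CX3](=O)[OX2H0][#6] is the SMARTS for an ester: a carbonyl carbon bonded to an oxygen that is itself bonded to carbon (no H on that O).
No fragment in the molecule satisfies every constraint, giving 0 matches.

0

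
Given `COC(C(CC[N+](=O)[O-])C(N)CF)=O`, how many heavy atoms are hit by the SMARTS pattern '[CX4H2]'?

The query [CX4H2] means: sp3 carbon (X4) with exactly two hydrogens.
Check the 14 heavy atoms by environment: 3× C (H2, X4) → match; 2× C (H1, X4) → no; 1× F (H0, X1) → no; 1× N (H2, X3) → no; 1× N (charge +1, H0, X3) → no; 1× O (charge -1, H0, X1) → no; 2× O (H0, X1) → no; 1× C (H0, X3) → no; 1× O (H0, X2) → no; 1× C (H3, X4) → no.
That gives 3 matching atoms.

3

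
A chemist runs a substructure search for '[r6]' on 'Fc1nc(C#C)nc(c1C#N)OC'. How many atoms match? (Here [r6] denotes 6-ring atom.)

The query [r6] means: r6 matches atoms in a six-membered ring.
Check the 13 heavy atoms by environment: 2× n (aromatic, in 6-ring) → match; 4× c (aromatic, in 6-ring) → match; 4× C (acyclic) → no; 1× O (acyclic) → no; 1× N (acyclic) → no; 1× F (acyclic) → no.
Summing the matching environments: 2 + 4 = 6 matching atoms.

6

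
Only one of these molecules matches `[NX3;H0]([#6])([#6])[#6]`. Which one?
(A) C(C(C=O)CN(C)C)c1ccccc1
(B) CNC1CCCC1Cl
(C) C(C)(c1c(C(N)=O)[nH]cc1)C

A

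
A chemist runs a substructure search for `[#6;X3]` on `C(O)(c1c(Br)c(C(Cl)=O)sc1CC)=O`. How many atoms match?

6

Check the 14 heavy atoms by environment: 1× s (aromatic, X2) → no; 4× c (aromatic, X3) → match; 2× C (X4) → no; 2× C (X3) → match; 2× O (X1) → no; 1× O (X2) → no; 1× Cl (X1) → no; 1× Br (X1) → no.
Summing the matching environments: 4 + 2 = 6 matching atoms.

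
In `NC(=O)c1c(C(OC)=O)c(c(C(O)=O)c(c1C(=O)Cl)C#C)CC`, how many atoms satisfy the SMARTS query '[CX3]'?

4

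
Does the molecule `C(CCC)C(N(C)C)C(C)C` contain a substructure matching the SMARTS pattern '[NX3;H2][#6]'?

The pattern [NX3;H2][#6] describes a trivalent nitrogen with two H attached to carbon — a primary amine.
The closest candidate here is a dimethylamino group (-N(CH3)2), but the nitrogen has H0, not H2. No other fragment satisfies the full query, so there is no match.

No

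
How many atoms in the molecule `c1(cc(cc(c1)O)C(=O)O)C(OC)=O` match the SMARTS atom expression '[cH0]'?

3

The query [cH0] means: aromatic carbon with no attached hydrogen (substituted or ring-fusion).
Check the 14 heavy atoms by environment: 3× c (aromatic, H1) → no; 3× c (aromatic, H0) → match; 2× C (H0) → no; 3× O (H0) → no; 1× C (H3) → no; 2× O (H1) → no.
That gives 3 matching atoms.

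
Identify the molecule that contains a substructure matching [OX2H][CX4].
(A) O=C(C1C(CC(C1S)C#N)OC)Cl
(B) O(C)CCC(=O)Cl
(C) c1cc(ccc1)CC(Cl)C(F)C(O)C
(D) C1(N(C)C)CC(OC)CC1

[OX2H][CX4] describes a hydroxyl oxygen bound to an sp3 (X4) carbon (an aliphatic alcohol).
(A) has a methoxy ether (-OCH3) but the oxygen has H0 (ether), not H1.
(B) has a methoxy ether (-OCH3) but the oxygen has H0 (ether), not H1.
(C) contains a hydroxyl group (-OH), which satisfies every atom and bond constraint.
(D) has a methoxy ether (-OCH3) but the oxygen has H0 (ether), not H1.
So the answer is (C).

C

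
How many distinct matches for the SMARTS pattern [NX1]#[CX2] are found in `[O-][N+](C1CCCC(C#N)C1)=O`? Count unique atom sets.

1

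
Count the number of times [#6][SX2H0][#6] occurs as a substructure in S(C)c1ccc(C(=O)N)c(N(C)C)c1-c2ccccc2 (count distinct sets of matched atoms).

[#6][SX2H0][#6] is the SMARTS for a thioether: an aliphatic sulfur bridging two carbons with no H on the sulfur.
Exactly one fragment in the molecule meets all constraints, giving 1 match.

1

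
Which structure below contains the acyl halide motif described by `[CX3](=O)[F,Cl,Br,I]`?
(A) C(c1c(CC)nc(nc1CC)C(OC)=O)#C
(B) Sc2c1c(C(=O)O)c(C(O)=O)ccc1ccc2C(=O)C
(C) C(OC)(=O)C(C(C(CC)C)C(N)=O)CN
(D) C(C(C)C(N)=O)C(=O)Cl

D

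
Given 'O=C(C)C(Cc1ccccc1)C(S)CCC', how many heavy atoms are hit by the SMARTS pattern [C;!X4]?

The query [C;!X4] means: aliphatic carbon that does not have four total connections.
Check the 16 heavy atoms by environment: 7× C (X4) → no; 1× C (X3) → match; 1× O (X1) → no; 1× S (X2) → no; 6× c (aromatic, X3) → no.
That gives 1 matching atom.

1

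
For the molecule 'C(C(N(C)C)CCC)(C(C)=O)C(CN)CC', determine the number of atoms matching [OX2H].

Check the 16 heavy atoms by environment: 5× C (H3, X4) → no; 4× C (H2, X4) → no; 3× C (H1, X4) → no; 1× C (H0, X3) → no; 1× O (H0, X1) → no; 1× N (H2, X3) → no; 1× N (H0, X3) → no.
No environment satisfies the query, so 0 matching atoms.

0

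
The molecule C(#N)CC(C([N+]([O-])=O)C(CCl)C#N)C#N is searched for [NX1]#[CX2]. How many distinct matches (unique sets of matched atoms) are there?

[NX1]#[CX2] is the SMARTS for a nitrile: a nitrogen triple-bonded to a two-connected carbon.
The molecule carries 3 separate instances of a nitrile (-C#N) meeting every constraint; each maps to a distinct set of atoms, giving 3 matches.

3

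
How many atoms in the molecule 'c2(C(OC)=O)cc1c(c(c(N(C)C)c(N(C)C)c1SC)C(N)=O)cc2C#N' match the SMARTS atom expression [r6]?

10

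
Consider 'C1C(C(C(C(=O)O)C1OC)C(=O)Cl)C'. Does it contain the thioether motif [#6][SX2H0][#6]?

The pattern [#6][SX2H0][#6] describes an aliphatic sulfur bridging two carbons with no H on the sulfur — a thioether.
The closest candidate here is a methoxy ether (-OCH3), but the bridging atom is O, not S. No other fragment satisfies the full query, so there is no match.

No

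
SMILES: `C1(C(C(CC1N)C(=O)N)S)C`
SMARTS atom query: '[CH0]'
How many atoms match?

The query [CH0] means: aliphatic carbon with no attached hydrogen.
Check the 11 heavy atoms by environment: 1× C (H2) → no; 4× C (H1) → no; 1× C (H0) → match; 1× O (H0) → no; 2× N (H2) → no; 1× C (H3) → no; 1× S (H1) → no.
That gives 1 matching atom.

1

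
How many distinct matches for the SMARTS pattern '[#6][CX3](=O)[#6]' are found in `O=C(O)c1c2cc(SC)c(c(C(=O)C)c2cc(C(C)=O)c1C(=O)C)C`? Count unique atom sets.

3

[#6][CX3](=O)[#6] is the SMARTS for a ketone: a carbonyl carbon (no H) flanked by two carbons.
The molecule carries 3 separate instances of an acetyl/ketone group (-C(=O)CH3) meeting every constraint; each maps to a distinct set of atoms, giving 3 matches.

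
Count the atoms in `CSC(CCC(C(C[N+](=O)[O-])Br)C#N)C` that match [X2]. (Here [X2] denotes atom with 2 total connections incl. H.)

The query [X2] means: any atom with exactly two total connections (bonds + H).
Check the 15 heavy atoms by environment: 8× C (X4) → no; 1× C (X2) → match; 1× N (X1) → no; 1× Br (X1) → no; 1× S (X2) → match; 1× N (charge +1, X3) → no; 1× O (charge -1, X1) → no; 1× O (X1) → no.
Summing the matching environments: 1 + 1 = 2 matching atoms.

2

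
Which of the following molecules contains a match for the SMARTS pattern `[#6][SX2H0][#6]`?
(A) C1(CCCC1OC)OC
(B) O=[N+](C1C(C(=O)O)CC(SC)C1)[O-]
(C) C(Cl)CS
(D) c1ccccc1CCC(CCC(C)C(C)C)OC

B

[#6][SX2H0][#6] describes an aliphatic sulfur bridging two carbons with no H on the sulfur (a thioether).
(A) has a methoxy ether (-OCH3) but the bridging atom is O, not S.
(B) contains a methylthio ether (-SCH3), which satisfies every atom and bond constraint.
(C) has a thiol (-SH) but the sulfur has H1, not H0 bridging two carbons.
(D) has a methoxy ether (-OCH3) but the bridging atom is O, not S.
So the answer is (B).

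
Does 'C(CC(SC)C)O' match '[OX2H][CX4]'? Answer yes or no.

The pattern [OX2H][CX4] describes a hydroxyl oxygen bound to an sp3 (X4) carbon — an aliphatic alcohol.
The molecule carries a hydroxyl group (-OH), whose atoms satisfy every constraint of the query, so the pattern matches.

Yes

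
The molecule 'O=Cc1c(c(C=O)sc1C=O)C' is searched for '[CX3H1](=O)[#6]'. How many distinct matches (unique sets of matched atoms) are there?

3

[CX3H1](=O)[#6] is the SMARTS for an aldehyde: an sp2 carbon with one H, double-bonded to O and single-bonded to carbon.
The molecule carries 3 separate instances of an aldehyde (-CHO) meeting every constraint; each maps to a distinct set of atoms, giving 3 matches.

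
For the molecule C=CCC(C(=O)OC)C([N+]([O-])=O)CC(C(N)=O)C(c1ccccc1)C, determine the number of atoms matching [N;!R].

2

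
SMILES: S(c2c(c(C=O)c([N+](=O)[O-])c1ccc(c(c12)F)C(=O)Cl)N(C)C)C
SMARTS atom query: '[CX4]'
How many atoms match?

The query [CX4] means: C with X4: aliphatic carbon with exactly 4 total connections (bonds + H).
Check the 24 heavy atoms by environment: 10× c (aromatic, X3) → no; 2× C (X3) → no; 3× O (X1) → no; 1× N (X3) → no; 3× C (X4) → match; 1× Cl (X1) → no; 1× F (X1) → no; 1× S (X2) → no; 1× N (charge +1, X3) → no; 1× O (charge -1, X1) → no.
That gives 3 matching atoms.

3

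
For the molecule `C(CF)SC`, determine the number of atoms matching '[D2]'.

3

The query [D2] means: atom with exactly two heavy-atom neighbours.
Check the 5 heavy atoms by environment: 2× C (D2) → match; 1× S (D2) → match; 1× C (D1) → no; 1× F (D1) → no.
Summing the matching environments: 2 + 1 = 3 matching atoms.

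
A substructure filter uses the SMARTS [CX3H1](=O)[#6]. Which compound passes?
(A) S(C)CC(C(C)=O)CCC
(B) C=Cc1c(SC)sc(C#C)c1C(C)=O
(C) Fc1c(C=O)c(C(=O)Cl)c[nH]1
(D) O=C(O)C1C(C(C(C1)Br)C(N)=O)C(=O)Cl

C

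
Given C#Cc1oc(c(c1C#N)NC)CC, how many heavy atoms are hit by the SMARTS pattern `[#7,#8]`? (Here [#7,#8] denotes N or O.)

3

The query [#7,#8] means: nitrogen or oxygen (comma = OR).
Check the 13 heavy atoms by environment: 1× o (aromatic) → match; 4× c (aromatic) → no; 6× C → no; 2× N → match.
Summing the matching environments: 1 + 2 = 3 matching atoms.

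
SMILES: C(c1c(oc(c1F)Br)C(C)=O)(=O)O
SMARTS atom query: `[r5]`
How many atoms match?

The query [r5] means: r5 matches atoms in a five-membered ring.
Check the 13 heavy atoms by environment: 1× o (aromatic, in 5-ring) → match; 4× c (aromatic, in 5-ring) → match; 3× C (acyclic) → no; 3× O (acyclic) → no; 1× F (acyclic) → no; 1× Br (acyclic) → no.
Summing the matching environments: 1 + 4 = 5 matching atoms.

5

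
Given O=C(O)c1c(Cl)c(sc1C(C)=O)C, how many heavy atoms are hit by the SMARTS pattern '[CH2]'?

0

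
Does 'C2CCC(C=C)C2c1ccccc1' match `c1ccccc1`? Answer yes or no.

Yes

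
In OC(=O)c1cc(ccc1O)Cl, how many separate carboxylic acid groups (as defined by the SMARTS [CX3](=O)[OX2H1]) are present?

1

[CX3](=O)[OX2H1] is the SMARTS for a carboxylic acid: an sp2 carbon double-bonded to O and single-bonded to an -OH oxygen.
Exactly one fragment in the molecule meets all constraints, giving 1 match.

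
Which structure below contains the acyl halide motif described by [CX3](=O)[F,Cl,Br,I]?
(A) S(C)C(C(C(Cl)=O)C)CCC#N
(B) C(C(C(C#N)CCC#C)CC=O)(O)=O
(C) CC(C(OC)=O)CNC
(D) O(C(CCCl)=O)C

[CX3](=O)[F,Cl,Br,I] describes a carbonyl carbon bonded to a halogen (an acyl halide).
(A) contains an acyl chloride (-C(=O)Cl), which satisfies every atom and bond constraint.
(B) has a carboxylic acid group (-C(=O)OH) but the carbonyl is bonded to -OH, not to a halogen.
(C) has a methyl-ester group (-C(=O)OCH3) but the carbonyl is bonded to -O-C, not to a halogen.
(D) has a chloro substituent but the Cl is not on a carbonyl carbon.
So the answer is (A).

A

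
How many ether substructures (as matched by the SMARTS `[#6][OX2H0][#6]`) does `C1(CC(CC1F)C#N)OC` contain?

[#6][OX2H0][#6] is the SMARTS for an ether: an aliphatic oxygen bridging two carbons with no H on the oxygen.
Exactly one fragment in the molecule meets all constraints, giving 1 match.

1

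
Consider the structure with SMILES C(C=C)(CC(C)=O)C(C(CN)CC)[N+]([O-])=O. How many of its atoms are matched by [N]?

2

The query [N] means: uppercase N matches aliphatic (non-aromatic) nitrogen only.
Check the 16 heavy atoms by environment: 11× C → no; 2× O → no; 1× N (charge +1) → match; 1× O (charge -1) → no; 1× N → match.
Summing the matching environments: 1 + 1 = 2 matching atoms.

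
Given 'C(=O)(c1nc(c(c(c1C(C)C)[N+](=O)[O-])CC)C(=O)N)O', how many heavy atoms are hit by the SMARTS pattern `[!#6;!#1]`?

The query [!#6;!#1] means: not carbon and not hydrogen — any heteroatom.
Check the 20 heavy atoms by environment: 1× n (aromatic) → match; 5× c (aromatic) → no; 1× N (charge +1) → match; 1× O (charge -1) → match; 4× O → match; 7× C → no; 1× N → match.
Summing the matching environments: 1 + 1 + 1 + 4 + 1 = 8 matching atoms.

8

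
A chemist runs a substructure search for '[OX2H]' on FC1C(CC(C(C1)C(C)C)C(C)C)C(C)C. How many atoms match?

0

The query [OX2H] means: aliphatic oxygen with two connections, one of which is H — an -OH oxygen.
Check the 16 heavy atoms by environment: 7× C (H1, X4) → no; 2× C (H2, X4) → no; 6× C (H3, X4) → no; 1× F (H0, X1) → no.
No environment satisfies the query, so 0 matching atoms.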